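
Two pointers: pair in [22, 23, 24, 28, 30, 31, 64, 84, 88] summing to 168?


lo=0(22)+hi=8(88)=110
lo=1(23)+hi=8(88)=111
lo=2(24)+hi=8(88)=112
lo=3(28)+hi=8(88)=116
lo=4(30)+hi=8(88)=118
lo=5(31)+hi=8(88)=119
lo=6(64)+hi=8(88)=152
lo=7(84)+hi=8(88)=172

No pair found


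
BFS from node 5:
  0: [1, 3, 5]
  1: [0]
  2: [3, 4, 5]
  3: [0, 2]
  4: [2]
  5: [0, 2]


Visit 5, enqueue [0, 2]
Visit 0, enqueue [1, 3]
Visit 2, enqueue [4]
Visit 1, enqueue []
Visit 3, enqueue []
Visit 4, enqueue []

BFS order: [5, 0, 2, 1, 3, 4]


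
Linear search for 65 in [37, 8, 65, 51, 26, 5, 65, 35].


i=0: 37!=65
i=1: 8!=65
i=2: 65==65 found!

Found at 2, 3 comps


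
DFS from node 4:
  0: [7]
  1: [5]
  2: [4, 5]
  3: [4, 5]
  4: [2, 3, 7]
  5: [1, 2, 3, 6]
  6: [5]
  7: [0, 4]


Visit 4, push [7, 3, 2]
Visit 2, push [5]
Visit 5, push [6, 3, 1]
Visit 1, push []
Visit 3, push []
Visit 6, push []
Visit 7, push [0]
Visit 0, push []

DFS order: [4, 2, 5, 1, 3, 6, 7, 0]


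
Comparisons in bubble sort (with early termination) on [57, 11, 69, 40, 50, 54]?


Algorithm: bubble sort (with early termination)
Input: [57, 11, 69, 40, 50, 54]
Sorted: [11, 40, 50, 54, 57, 69]

12


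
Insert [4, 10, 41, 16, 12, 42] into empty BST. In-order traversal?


Insert 4: root
Insert 10: R from 4
Insert 41: R from 4 -> R from 10
Insert 16: R from 4 -> R from 10 -> L from 41
Insert 12: R from 4 -> R from 10 -> L from 41 -> L from 16
Insert 42: R from 4 -> R from 10 -> R from 41

In-order: [4, 10, 12, 16, 41, 42]


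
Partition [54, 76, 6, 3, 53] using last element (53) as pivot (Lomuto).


Pivot: 53
  6 <= 53: swap -> [6, 76, 54, 3, 53]
  3 <= 53: swap -> [6, 3, 54, 76, 53]
Place pivot at 2: [6, 3, 53, 76, 54]

Partitioned: [6, 3, 53, 76, 54]


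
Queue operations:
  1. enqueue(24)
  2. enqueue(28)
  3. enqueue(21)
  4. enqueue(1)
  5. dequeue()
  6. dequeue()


enqueue(24) -> [24]
enqueue(28) -> [24, 28]
enqueue(21) -> [24, 28, 21]
enqueue(1) -> [24, 28, 21, 1]
dequeue()->24, [28, 21, 1]
dequeue()->28, [21, 1]

Final queue: [21, 1]


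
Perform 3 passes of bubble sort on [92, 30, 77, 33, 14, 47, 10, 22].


Initial: [92, 30, 77, 33, 14, 47, 10, 22]
Pass 1: [30, 77, 33, 14, 47, 10, 22, 92] (7 swaps)
Pass 2: [30, 33, 14, 47, 10, 22, 77, 92] (5 swaps)
Pass 3: [30, 14, 33, 10, 22, 47, 77, 92] (3 swaps)

After 3 passes: [30, 14, 33, 10, 22, 47, 77, 92]


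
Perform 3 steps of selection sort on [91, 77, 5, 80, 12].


Initial: [91, 77, 5, 80, 12]
Step 1: min=5 at 2
  Swap: [5, 77, 91, 80, 12]
Step 2: min=12 at 4
  Swap: [5, 12, 91, 80, 77]
Step 3: min=77 at 4
  Swap: [5, 12, 77, 80, 91]

After 3 steps: [5, 12, 77, 80, 91]


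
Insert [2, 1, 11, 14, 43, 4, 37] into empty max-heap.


Insert 2: [2]
Insert 1: [2, 1]
Insert 11: [11, 1, 2]
Insert 14: [14, 11, 2, 1]
Insert 43: [43, 14, 2, 1, 11]
Insert 4: [43, 14, 4, 1, 11, 2]
Insert 37: [43, 14, 37, 1, 11, 2, 4]

Final heap: [43, 14, 37, 1, 11, 2, 4]


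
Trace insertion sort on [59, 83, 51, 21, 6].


Initial: [59, 83, 51, 21, 6]
Insert 83: [59, 83, 51, 21, 6]
Insert 51: [51, 59, 83, 21, 6]
Insert 21: [21, 51, 59, 83, 6]
Insert 6: [6, 21, 51, 59, 83]

Sorted: [6, 21, 51, 59, 83]


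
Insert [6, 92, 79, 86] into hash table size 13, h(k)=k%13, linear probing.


Insert 6: h=6 -> slot 6
Insert 92: h=1 -> slot 1
Insert 79: h=1, 1 probes -> slot 2
Insert 86: h=8 -> slot 8

Table: [None, 92, 79, None, None, None, 6, None, 86, None, None, None, None]


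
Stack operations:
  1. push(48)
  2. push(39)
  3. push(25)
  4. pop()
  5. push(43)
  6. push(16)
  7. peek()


push(48) -> [48]
push(39) -> [48, 39]
push(25) -> [48, 39, 25]
pop()->25, [48, 39]
push(43) -> [48, 39, 43]
push(16) -> [48, 39, 43, 16]
peek()->16

Final stack: [48, 39, 43, 16]


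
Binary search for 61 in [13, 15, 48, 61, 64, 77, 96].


Step 1: lo=0, hi=6, mid=3, val=61

Found at index 3


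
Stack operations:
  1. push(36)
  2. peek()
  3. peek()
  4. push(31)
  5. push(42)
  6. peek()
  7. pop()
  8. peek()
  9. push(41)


push(36) -> [36]
peek()->36
peek()->36
push(31) -> [36, 31]
push(42) -> [36, 31, 42]
peek()->42
pop()->42, [36, 31]
peek()->31
push(41) -> [36, 31, 41]

Final stack: [36, 31, 41]


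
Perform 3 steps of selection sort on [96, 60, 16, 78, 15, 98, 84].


Initial: [96, 60, 16, 78, 15, 98, 84]
Step 1: min=15 at 4
  Swap: [15, 60, 16, 78, 96, 98, 84]
Step 2: min=16 at 2
  Swap: [15, 16, 60, 78, 96, 98, 84]
Step 3: min=60 at 2
  Swap: [15, 16, 60, 78, 96, 98, 84]

After 3 steps: [15, 16, 60, 78, 96, 98, 84]


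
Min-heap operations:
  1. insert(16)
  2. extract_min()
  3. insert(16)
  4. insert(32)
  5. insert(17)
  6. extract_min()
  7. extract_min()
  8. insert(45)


insert(16) -> [16]
extract_min()->16, []
insert(16) -> [16]
insert(32) -> [16, 32]
insert(17) -> [16, 32, 17]
extract_min()->16, [17, 32]
extract_min()->17, [32]
insert(45) -> [32, 45]

Final heap: [32, 45]


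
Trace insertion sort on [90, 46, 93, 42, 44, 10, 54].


Initial: [90, 46, 93, 42, 44, 10, 54]
Insert 46: [46, 90, 93, 42, 44, 10, 54]
Insert 93: [46, 90, 93, 42, 44, 10, 54]
Insert 42: [42, 46, 90, 93, 44, 10, 54]
Insert 44: [42, 44, 46, 90, 93, 10, 54]
Insert 10: [10, 42, 44, 46, 90, 93, 54]
Insert 54: [10, 42, 44, 46, 54, 90, 93]

Sorted: [10, 42, 44, 46, 54, 90, 93]


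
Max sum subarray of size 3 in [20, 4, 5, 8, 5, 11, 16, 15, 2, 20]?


[0:3]: 29
[1:4]: 17
[2:5]: 18
[3:6]: 24
[4:7]: 32
[5:8]: 42
[6:9]: 33
[7:10]: 37

Max: 42 at [5:8]


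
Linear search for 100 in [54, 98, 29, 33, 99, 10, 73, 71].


i=0: 54!=100
i=1: 98!=100
i=2: 29!=100
i=3: 33!=100
i=4: 99!=100
i=5: 10!=100
i=6: 73!=100
i=7: 71!=100

Not found, 8 comps


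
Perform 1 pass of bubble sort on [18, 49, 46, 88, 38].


Initial: [18, 49, 46, 88, 38]
Pass 1: [18, 46, 49, 38, 88] (2 swaps)

After 1 pass: [18, 46, 49, 38, 88]


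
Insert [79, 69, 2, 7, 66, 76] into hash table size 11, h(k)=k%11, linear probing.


Insert 79: h=2 -> slot 2
Insert 69: h=3 -> slot 3
Insert 2: h=2, 2 probes -> slot 4
Insert 7: h=7 -> slot 7
Insert 66: h=0 -> slot 0
Insert 76: h=10 -> slot 10

Table: [66, None, 79, 69, 2, None, None, 7, None, None, 76]


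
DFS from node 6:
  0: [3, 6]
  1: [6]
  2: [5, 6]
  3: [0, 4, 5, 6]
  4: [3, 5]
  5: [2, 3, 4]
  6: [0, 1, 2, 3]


Visit 6, push [3, 2, 1, 0]
Visit 0, push [3]
Visit 3, push [5, 4]
Visit 4, push [5]
Visit 5, push [2]
Visit 2, push []
Visit 1, push []

DFS order: [6, 0, 3, 4, 5, 2, 1]


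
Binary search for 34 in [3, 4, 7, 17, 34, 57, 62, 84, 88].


Step 1: lo=0, hi=8, mid=4, val=34

Found at index 4


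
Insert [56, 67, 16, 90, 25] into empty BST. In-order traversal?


Insert 56: root
Insert 67: R from 56
Insert 16: L from 56
Insert 90: R from 56 -> R from 67
Insert 25: L from 56 -> R from 16

In-order: [16, 25, 56, 67, 90]


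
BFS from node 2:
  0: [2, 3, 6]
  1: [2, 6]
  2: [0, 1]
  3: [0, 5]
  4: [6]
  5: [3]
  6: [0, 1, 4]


Visit 2, enqueue [0, 1]
Visit 0, enqueue [3, 6]
Visit 1, enqueue []
Visit 3, enqueue [5]
Visit 6, enqueue [4]
Visit 5, enqueue []
Visit 4, enqueue []

BFS order: [2, 0, 1, 3, 6, 5, 4]


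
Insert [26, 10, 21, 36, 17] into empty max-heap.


Insert 26: [26]
Insert 10: [26, 10]
Insert 21: [26, 10, 21]
Insert 36: [36, 26, 21, 10]
Insert 17: [36, 26, 21, 10, 17]

Final heap: [36, 26, 21, 10, 17]


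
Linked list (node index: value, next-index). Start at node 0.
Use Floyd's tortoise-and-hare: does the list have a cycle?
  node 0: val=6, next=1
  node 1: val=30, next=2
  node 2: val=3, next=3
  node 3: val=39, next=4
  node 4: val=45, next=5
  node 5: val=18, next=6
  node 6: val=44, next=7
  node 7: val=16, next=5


Floyd's tortoise (slow, +1) and hare (fast, +2):
  init: slow=0, fast=0
  step 1: slow=1, fast=2
  step 2: slow=2, fast=4
  step 3: slow=3, fast=6
  step 4: slow=4, fast=5
  step 5: slow=5, fast=7
  step 6: slow=6, fast=6
  slow == fast at node 6: cycle detected

Cycle: yes


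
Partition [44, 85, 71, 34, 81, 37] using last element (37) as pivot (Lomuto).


Pivot: 37
  34 <= 37: swap -> [34, 85, 71, 44, 81, 37]
Place pivot at 1: [34, 37, 71, 44, 81, 85]

Partitioned: [34, 37, 71, 44, 81, 85]


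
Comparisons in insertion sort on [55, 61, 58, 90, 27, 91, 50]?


Algorithm: insertion sort
Input: [55, 61, 58, 90, 27, 91, 50]
Sorted: [27, 50, 55, 58, 61, 90, 91]

15


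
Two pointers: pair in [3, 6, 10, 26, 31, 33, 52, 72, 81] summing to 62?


lo=0(3)+hi=8(81)=84
lo=0(3)+hi=7(72)=75
lo=0(3)+hi=6(52)=55
lo=1(6)+hi=6(52)=58
lo=2(10)+hi=6(52)=62

Yes: 10+52=62


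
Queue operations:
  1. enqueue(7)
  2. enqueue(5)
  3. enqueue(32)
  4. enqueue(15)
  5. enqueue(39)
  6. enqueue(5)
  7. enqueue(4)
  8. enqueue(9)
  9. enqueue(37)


enqueue(7) -> [7]
enqueue(5) -> [7, 5]
enqueue(32) -> [7, 5, 32]
enqueue(15) -> [7, 5, 32, 15]
enqueue(39) -> [7, 5, 32, 15, 39]
enqueue(5) -> [7, 5, 32, 15, 39, 5]
enqueue(4) -> [7, 5, 32, 15, 39, 5, 4]
enqueue(9) -> [7, 5, 32, 15, 39, 5, 4, 9]
enqueue(37) -> [7, 5, 32, 15, 39, 5, 4, 9, 37]

Final queue: [7, 5, 32, 15, 39, 5, 4, 9, 37]


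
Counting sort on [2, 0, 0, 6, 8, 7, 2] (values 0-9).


Input: [2, 0, 0, 6, 8, 7, 2]
Counts: [2, 0, 2, 0, 0, 0, 1, 1, 1, 0]

Sorted: [0, 0, 2, 2, 6, 7, 8]


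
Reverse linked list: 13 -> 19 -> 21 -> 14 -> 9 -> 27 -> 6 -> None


Step 1: curr=13, set curr.next=prev(None) | reversed so far: 13
Step 2: curr=19, set curr.next=prev(13) | reversed so far: 19 -> 13
Step 3: curr=21, set curr.next=prev(19) | reversed so far: 21 -> 19 -> 13
Step 4: curr=14, set curr.next=prev(21) | reversed so far: 14 -> 21 -> 19 -> 13
Step 5: curr=9, set curr.next=prev(14) | reversed so far: 9 -> 14 -> 21 -> 19 -> 13
Step 6: curr=27, set curr.next=prev(9) | reversed so far: 27 -> 9 -> 14 -> 21 -> 19 -> 13
Step 7: curr=6, set curr.next=prev(27) | reversed so far: 6 -> 27 -> 9 -> 14 -> 21 -> 19 -> 13

6 -> 27 -> 9 -> 14 -> 21 -> 19 -> 13 -> None


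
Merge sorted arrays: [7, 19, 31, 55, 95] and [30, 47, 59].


Take 7 from A
Take 19 from A
Take 30 from B
Take 31 from A
Take 47 from B
Take 55 from A
Take 59 from B

Merged: [7, 19, 30, 31, 47, 55, 59, 95]


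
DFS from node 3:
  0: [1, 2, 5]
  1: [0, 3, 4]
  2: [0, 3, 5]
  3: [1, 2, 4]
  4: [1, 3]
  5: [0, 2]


Visit 3, push [4, 2, 1]
Visit 1, push [4, 0]
Visit 0, push [5, 2]
Visit 2, push [5]
Visit 5, push []
Visit 4, push []

DFS order: [3, 1, 0, 2, 5, 4]


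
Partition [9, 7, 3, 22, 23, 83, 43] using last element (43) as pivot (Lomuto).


Pivot: 43
  9 <= 43: advance i (no swap)
  7 <= 43: advance i (no swap)
  3 <= 43: advance i (no swap)
  22 <= 43: advance i (no swap)
  23 <= 43: advance i (no swap)
Place pivot at 5: [9, 7, 3, 22, 23, 43, 83]

Partitioned: [9, 7, 3, 22, 23, 43, 83]


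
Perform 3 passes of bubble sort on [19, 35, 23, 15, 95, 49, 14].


Initial: [19, 35, 23, 15, 95, 49, 14]
Pass 1: [19, 23, 15, 35, 49, 14, 95] (4 swaps)
Pass 2: [19, 15, 23, 35, 14, 49, 95] (2 swaps)
Pass 3: [15, 19, 23, 14, 35, 49, 95] (2 swaps)

After 3 passes: [15, 19, 23, 14, 35, 49, 95]


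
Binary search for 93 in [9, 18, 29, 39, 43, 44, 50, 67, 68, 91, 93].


Step 1: lo=0, hi=10, mid=5, val=44
Step 2: lo=6, hi=10, mid=8, val=68
Step 3: lo=9, hi=10, mid=9, val=91
Step 4: lo=10, hi=10, mid=10, val=93

Found at index 10


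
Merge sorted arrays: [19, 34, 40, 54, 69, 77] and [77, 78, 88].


Take 19 from A
Take 34 from A
Take 40 from A
Take 54 from A
Take 69 from A
Take 77 from A

Merged: [19, 34, 40, 54, 69, 77, 77, 78, 88]


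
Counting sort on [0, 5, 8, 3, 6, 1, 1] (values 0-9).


Input: [0, 5, 8, 3, 6, 1, 1]
Counts: [1, 2, 0, 1, 0, 1, 1, 0, 1, 0]

Sorted: [0, 1, 1, 3, 5, 6, 8]


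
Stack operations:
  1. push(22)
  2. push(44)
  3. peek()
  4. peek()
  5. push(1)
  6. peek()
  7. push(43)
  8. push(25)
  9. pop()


push(22) -> [22]
push(44) -> [22, 44]
peek()->44
peek()->44
push(1) -> [22, 44, 1]
peek()->1
push(43) -> [22, 44, 1, 43]
push(25) -> [22, 44, 1, 43, 25]
pop()->25, [22, 44, 1, 43]

Final stack: [22, 44, 1, 43]


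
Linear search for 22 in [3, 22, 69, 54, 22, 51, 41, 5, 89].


i=0: 3!=22
i=1: 22==22 found!

Found at 1, 2 comps


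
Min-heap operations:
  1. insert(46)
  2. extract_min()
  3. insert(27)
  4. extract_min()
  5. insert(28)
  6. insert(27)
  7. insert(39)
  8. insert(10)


insert(46) -> [46]
extract_min()->46, []
insert(27) -> [27]
extract_min()->27, []
insert(28) -> [28]
insert(27) -> [27, 28]
insert(39) -> [27, 28, 39]
insert(10) -> [10, 27, 39, 28]

Final heap: [10, 27, 39, 28]


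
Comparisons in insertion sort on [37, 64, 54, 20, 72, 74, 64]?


Algorithm: insertion sort
Input: [37, 64, 54, 20, 72, 74, 64]
Sorted: [20, 37, 54, 64, 64, 72, 74]

11


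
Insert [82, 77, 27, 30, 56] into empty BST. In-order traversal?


Insert 82: root
Insert 77: L from 82
Insert 27: L from 82 -> L from 77
Insert 30: L from 82 -> L from 77 -> R from 27
Insert 56: L from 82 -> L from 77 -> R from 27 -> R from 30

In-order: [27, 30, 56, 77, 82]


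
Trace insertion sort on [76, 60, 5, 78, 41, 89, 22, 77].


Initial: [76, 60, 5, 78, 41, 89, 22, 77]
Insert 60: [60, 76, 5, 78, 41, 89, 22, 77]
Insert 5: [5, 60, 76, 78, 41, 89, 22, 77]
Insert 78: [5, 60, 76, 78, 41, 89, 22, 77]
Insert 41: [5, 41, 60, 76, 78, 89, 22, 77]
Insert 89: [5, 41, 60, 76, 78, 89, 22, 77]
Insert 22: [5, 22, 41, 60, 76, 78, 89, 77]
Insert 77: [5, 22, 41, 60, 76, 77, 78, 89]

Sorted: [5, 22, 41, 60, 76, 77, 78, 89]


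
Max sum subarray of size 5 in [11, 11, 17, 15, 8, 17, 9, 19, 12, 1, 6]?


[0:5]: 62
[1:6]: 68
[2:7]: 66
[3:8]: 68
[4:9]: 65
[5:10]: 58
[6:11]: 47

Max: 68 at [1:6]


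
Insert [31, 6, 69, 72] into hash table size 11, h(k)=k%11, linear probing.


Insert 31: h=9 -> slot 9
Insert 6: h=6 -> slot 6
Insert 69: h=3 -> slot 3
Insert 72: h=6, 1 probes -> slot 7

Table: [None, None, None, 69, None, None, 6, 72, None, 31, None]


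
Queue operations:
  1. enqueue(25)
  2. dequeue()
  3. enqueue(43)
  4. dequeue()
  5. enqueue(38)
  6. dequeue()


enqueue(25) -> [25]
dequeue()->25, []
enqueue(43) -> [43]
dequeue()->43, []
enqueue(38) -> [38]
dequeue()->38, []

Final queue: []


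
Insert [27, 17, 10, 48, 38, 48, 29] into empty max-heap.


Insert 27: [27]
Insert 17: [27, 17]
Insert 10: [27, 17, 10]
Insert 48: [48, 27, 10, 17]
Insert 38: [48, 38, 10, 17, 27]
Insert 48: [48, 38, 48, 17, 27, 10]
Insert 29: [48, 38, 48, 17, 27, 10, 29]

Final heap: [48, 38, 48, 17, 27, 10, 29]


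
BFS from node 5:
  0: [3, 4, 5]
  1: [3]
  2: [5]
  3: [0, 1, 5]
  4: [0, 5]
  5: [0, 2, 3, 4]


Visit 5, enqueue [0, 2, 3, 4]
Visit 0, enqueue []
Visit 2, enqueue []
Visit 3, enqueue [1]
Visit 4, enqueue []
Visit 1, enqueue []

BFS order: [5, 0, 2, 3, 4, 1]


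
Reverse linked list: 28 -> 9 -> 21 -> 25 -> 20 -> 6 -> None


Step 1: curr=28, set curr.next=prev(None) | reversed so far: 28
Step 2: curr=9, set curr.next=prev(28) | reversed so far: 9 -> 28
Step 3: curr=21, set curr.next=prev(9) | reversed so far: 21 -> 9 -> 28
Step 4: curr=25, set curr.next=prev(21) | reversed so far: 25 -> 21 -> 9 -> 28
Step 5: curr=20, set curr.next=prev(25) | reversed so far: 20 -> 25 -> 21 -> 9 -> 28
Step 6: curr=6, set curr.next=prev(20) | reversed so far: 6 -> 20 -> 25 -> 21 -> 9 -> 28

6 -> 20 -> 25 -> 21 -> 9 -> 28 -> None


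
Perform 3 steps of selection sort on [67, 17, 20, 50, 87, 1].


Initial: [67, 17, 20, 50, 87, 1]
Step 1: min=1 at 5
  Swap: [1, 17, 20, 50, 87, 67]
Step 2: min=17 at 1
  Swap: [1, 17, 20, 50, 87, 67]
Step 3: min=20 at 2
  Swap: [1, 17, 20, 50, 87, 67]

After 3 steps: [1, 17, 20, 50, 87, 67]


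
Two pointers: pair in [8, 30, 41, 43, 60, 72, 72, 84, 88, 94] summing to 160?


lo=0(8)+hi=9(94)=102
lo=1(30)+hi=9(94)=124
lo=2(41)+hi=9(94)=135
lo=3(43)+hi=9(94)=137
lo=4(60)+hi=9(94)=154
lo=5(72)+hi=9(94)=166
lo=5(72)+hi=8(88)=160

Yes: 72+88=160


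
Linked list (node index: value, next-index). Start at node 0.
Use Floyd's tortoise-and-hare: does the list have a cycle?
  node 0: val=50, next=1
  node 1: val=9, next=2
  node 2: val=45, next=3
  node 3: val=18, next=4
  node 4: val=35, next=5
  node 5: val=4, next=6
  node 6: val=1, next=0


Floyd's tortoise (slow, +1) and hare (fast, +2):
  init: slow=0, fast=0
  step 1: slow=1, fast=2
  step 2: slow=2, fast=4
  step 3: slow=3, fast=6
  step 4: slow=4, fast=1
  step 5: slow=5, fast=3
  step 6: slow=6, fast=5
  step 7: slow=0, fast=0
  slow == fast at node 0: cycle detected

Cycle: yes


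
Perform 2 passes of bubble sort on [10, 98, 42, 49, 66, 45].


Initial: [10, 98, 42, 49, 66, 45]
Pass 1: [10, 42, 49, 66, 45, 98] (4 swaps)
Pass 2: [10, 42, 49, 45, 66, 98] (1 swaps)

After 2 passes: [10, 42, 49, 45, 66, 98]


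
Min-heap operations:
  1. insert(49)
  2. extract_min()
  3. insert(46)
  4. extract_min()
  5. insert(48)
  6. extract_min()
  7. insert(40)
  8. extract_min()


insert(49) -> [49]
extract_min()->49, []
insert(46) -> [46]
extract_min()->46, []
insert(48) -> [48]
extract_min()->48, []
insert(40) -> [40]
extract_min()->40, []

Final heap: []


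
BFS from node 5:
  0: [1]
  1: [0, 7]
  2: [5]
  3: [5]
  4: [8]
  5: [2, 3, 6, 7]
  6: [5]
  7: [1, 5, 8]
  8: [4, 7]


Visit 5, enqueue [2, 3, 6, 7]
Visit 2, enqueue []
Visit 3, enqueue []
Visit 6, enqueue []
Visit 7, enqueue [1, 8]
Visit 1, enqueue [0]
Visit 8, enqueue [4]
Visit 0, enqueue []
Visit 4, enqueue []

BFS order: [5, 2, 3, 6, 7, 1, 8, 0, 4]


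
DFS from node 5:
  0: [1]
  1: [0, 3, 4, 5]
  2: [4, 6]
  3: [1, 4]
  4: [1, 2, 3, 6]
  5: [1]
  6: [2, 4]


Visit 5, push [1]
Visit 1, push [4, 3, 0]
Visit 0, push []
Visit 3, push [4]
Visit 4, push [6, 2]
Visit 2, push [6]
Visit 6, push []

DFS order: [5, 1, 0, 3, 4, 2, 6]


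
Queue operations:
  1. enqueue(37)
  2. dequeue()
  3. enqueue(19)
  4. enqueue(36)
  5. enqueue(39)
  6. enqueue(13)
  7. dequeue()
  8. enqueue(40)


enqueue(37) -> [37]
dequeue()->37, []
enqueue(19) -> [19]
enqueue(36) -> [19, 36]
enqueue(39) -> [19, 36, 39]
enqueue(13) -> [19, 36, 39, 13]
dequeue()->19, [36, 39, 13]
enqueue(40) -> [36, 39, 13, 40]

Final queue: [36, 39, 13, 40]


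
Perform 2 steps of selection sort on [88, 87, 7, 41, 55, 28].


Initial: [88, 87, 7, 41, 55, 28]
Step 1: min=7 at 2
  Swap: [7, 87, 88, 41, 55, 28]
Step 2: min=28 at 5
  Swap: [7, 28, 88, 41, 55, 87]

After 2 steps: [7, 28, 88, 41, 55, 87]


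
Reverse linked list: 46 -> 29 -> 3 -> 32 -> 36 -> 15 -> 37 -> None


Step 1: curr=46, set curr.next=prev(None) | reversed so far: 46
Step 2: curr=29, set curr.next=prev(46) | reversed so far: 29 -> 46
Step 3: curr=3, set curr.next=prev(29) | reversed so far: 3 -> 29 -> 46
Step 4: curr=32, set curr.next=prev(3) | reversed so far: 32 -> 3 -> 29 -> 46
Step 5: curr=36, set curr.next=prev(32) | reversed so far: 36 -> 32 -> 3 -> 29 -> 46
Step 6: curr=15, set curr.next=prev(36) | reversed so far: 15 -> 36 -> 32 -> 3 -> 29 -> 46
Step 7: curr=37, set curr.next=prev(15) | reversed so far: 37 -> 15 -> 36 -> 32 -> 3 -> 29 -> 46

37 -> 15 -> 36 -> 32 -> 3 -> 29 -> 46 -> None


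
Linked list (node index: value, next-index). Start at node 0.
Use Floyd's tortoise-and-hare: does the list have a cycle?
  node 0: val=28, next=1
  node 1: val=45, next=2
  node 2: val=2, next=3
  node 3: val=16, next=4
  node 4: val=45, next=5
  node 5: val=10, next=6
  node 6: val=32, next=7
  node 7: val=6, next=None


Floyd's tortoise (slow, +1) and hare (fast, +2):
  init: slow=0, fast=0
  step 1: slow=1, fast=2
  step 2: slow=2, fast=4
  step 3: slow=3, fast=6
  step 4: fast 6->7->None, no cycle

Cycle: no


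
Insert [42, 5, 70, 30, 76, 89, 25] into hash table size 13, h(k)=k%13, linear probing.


Insert 42: h=3 -> slot 3
Insert 5: h=5 -> slot 5
Insert 70: h=5, 1 probes -> slot 6
Insert 30: h=4 -> slot 4
Insert 76: h=11 -> slot 11
Insert 89: h=11, 1 probes -> slot 12
Insert 25: h=12, 1 probes -> slot 0

Table: [25, None, None, 42, 30, 5, 70, None, None, None, None, 76, 89]


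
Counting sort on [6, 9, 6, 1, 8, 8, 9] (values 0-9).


Input: [6, 9, 6, 1, 8, 8, 9]
Counts: [0, 1, 0, 0, 0, 0, 2, 0, 2, 2]

Sorted: [1, 6, 6, 8, 8, 9, 9]


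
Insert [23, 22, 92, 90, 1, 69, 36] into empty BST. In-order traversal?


Insert 23: root
Insert 22: L from 23
Insert 92: R from 23
Insert 90: R from 23 -> L from 92
Insert 1: L from 23 -> L from 22
Insert 69: R from 23 -> L from 92 -> L from 90
Insert 36: R from 23 -> L from 92 -> L from 90 -> L from 69

In-order: [1, 22, 23, 36, 69, 90, 92]


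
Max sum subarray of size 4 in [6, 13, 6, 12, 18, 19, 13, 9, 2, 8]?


[0:4]: 37
[1:5]: 49
[2:6]: 55
[3:7]: 62
[4:8]: 59
[5:9]: 43
[6:10]: 32

Max: 62 at [3:7]


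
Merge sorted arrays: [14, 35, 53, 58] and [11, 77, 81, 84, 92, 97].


Take 11 from B
Take 14 from A
Take 35 from A
Take 53 from A
Take 58 from A

Merged: [11, 14, 35, 53, 58, 77, 81, 84, 92, 97]


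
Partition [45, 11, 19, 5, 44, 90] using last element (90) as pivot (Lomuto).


Pivot: 90
  45 <= 90: advance i (no swap)
  11 <= 90: advance i (no swap)
  19 <= 90: advance i (no swap)
  5 <= 90: advance i (no swap)
  44 <= 90: advance i (no swap)
Place pivot at 5: [45, 11, 19, 5, 44, 90]

Partitioned: [45, 11, 19, 5, 44, 90]


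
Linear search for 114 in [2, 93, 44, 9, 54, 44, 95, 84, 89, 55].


i=0: 2!=114
i=1: 93!=114
i=2: 44!=114
i=3: 9!=114
i=4: 54!=114
i=5: 44!=114
i=6: 95!=114
i=7: 84!=114
i=8: 89!=114
i=9: 55!=114

Not found, 10 comps


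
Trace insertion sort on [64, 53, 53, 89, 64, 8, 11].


Initial: [64, 53, 53, 89, 64, 8, 11]
Insert 53: [53, 64, 53, 89, 64, 8, 11]
Insert 53: [53, 53, 64, 89, 64, 8, 11]
Insert 89: [53, 53, 64, 89, 64, 8, 11]
Insert 64: [53, 53, 64, 64, 89, 8, 11]
Insert 8: [8, 53, 53, 64, 64, 89, 11]
Insert 11: [8, 11, 53, 53, 64, 64, 89]

Sorted: [8, 11, 53, 53, 64, 64, 89]


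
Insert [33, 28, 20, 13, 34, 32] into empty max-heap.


Insert 33: [33]
Insert 28: [33, 28]
Insert 20: [33, 28, 20]
Insert 13: [33, 28, 20, 13]
Insert 34: [34, 33, 20, 13, 28]
Insert 32: [34, 33, 32, 13, 28, 20]

Final heap: [34, 33, 32, 13, 28, 20]


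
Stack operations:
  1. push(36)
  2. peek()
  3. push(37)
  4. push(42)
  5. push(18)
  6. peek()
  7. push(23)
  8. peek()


push(36) -> [36]
peek()->36
push(37) -> [36, 37]
push(42) -> [36, 37, 42]
push(18) -> [36, 37, 42, 18]
peek()->18
push(23) -> [36, 37, 42, 18, 23]
peek()->23

Final stack: [36, 37, 42, 18, 23]


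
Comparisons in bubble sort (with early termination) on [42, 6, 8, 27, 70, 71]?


Algorithm: bubble sort (with early termination)
Input: [42, 6, 8, 27, 70, 71]
Sorted: [6, 8, 27, 42, 70, 71]

9


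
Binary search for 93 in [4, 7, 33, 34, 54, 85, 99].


Step 1: lo=0, hi=6, mid=3, val=34
Step 2: lo=4, hi=6, mid=5, val=85
Step 3: lo=6, hi=6, mid=6, val=99

Not found


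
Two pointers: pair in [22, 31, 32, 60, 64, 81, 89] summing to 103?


lo=0(22)+hi=6(89)=111
lo=0(22)+hi=5(81)=103

Yes: 22+81=103


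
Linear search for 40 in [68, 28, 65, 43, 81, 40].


i=0: 68!=40
i=1: 28!=40
i=2: 65!=40
i=3: 43!=40
i=4: 81!=40
i=5: 40==40 found!

Found at 5, 6 comps


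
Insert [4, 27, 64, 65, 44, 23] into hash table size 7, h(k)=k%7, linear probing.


Insert 4: h=4 -> slot 4
Insert 27: h=6 -> slot 6
Insert 64: h=1 -> slot 1
Insert 65: h=2 -> slot 2
Insert 44: h=2, 1 probes -> slot 3
Insert 23: h=2, 3 probes -> slot 5

Table: [None, 64, 65, 44, 4, 23, 27]


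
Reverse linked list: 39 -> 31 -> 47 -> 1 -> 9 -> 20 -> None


Step 1: curr=39, set curr.next=prev(None) | reversed so far: 39
Step 2: curr=31, set curr.next=prev(39) | reversed so far: 31 -> 39
Step 3: curr=47, set curr.next=prev(31) | reversed so far: 47 -> 31 -> 39
Step 4: curr=1, set curr.next=prev(47) | reversed so far: 1 -> 47 -> 31 -> 39
Step 5: curr=9, set curr.next=prev(1) | reversed so far: 9 -> 1 -> 47 -> 31 -> 39
Step 6: curr=20, set curr.next=prev(9) | reversed so far: 20 -> 9 -> 1 -> 47 -> 31 -> 39

20 -> 9 -> 1 -> 47 -> 31 -> 39 -> None


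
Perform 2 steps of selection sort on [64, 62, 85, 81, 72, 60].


Initial: [64, 62, 85, 81, 72, 60]
Step 1: min=60 at 5
  Swap: [60, 62, 85, 81, 72, 64]
Step 2: min=62 at 1
  Swap: [60, 62, 85, 81, 72, 64]

After 2 steps: [60, 62, 85, 81, 72, 64]


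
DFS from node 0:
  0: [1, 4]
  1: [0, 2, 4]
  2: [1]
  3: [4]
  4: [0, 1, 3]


Visit 0, push [4, 1]
Visit 1, push [4, 2]
Visit 2, push []
Visit 4, push [3]
Visit 3, push []

DFS order: [0, 1, 2, 4, 3]


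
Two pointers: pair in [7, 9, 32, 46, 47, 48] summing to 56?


lo=0(7)+hi=5(48)=55
lo=1(9)+hi=5(48)=57
lo=1(9)+hi=4(47)=56

Yes: 9+47=56


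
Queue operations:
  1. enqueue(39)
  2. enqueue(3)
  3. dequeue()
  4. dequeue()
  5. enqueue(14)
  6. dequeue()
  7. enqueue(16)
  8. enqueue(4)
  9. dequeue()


enqueue(39) -> [39]
enqueue(3) -> [39, 3]
dequeue()->39, [3]
dequeue()->3, []
enqueue(14) -> [14]
dequeue()->14, []
enqueue(16) -> [16]
enqueue(4) -> [16, 4]
dequeue()->16, [4]

Final queue: [4]


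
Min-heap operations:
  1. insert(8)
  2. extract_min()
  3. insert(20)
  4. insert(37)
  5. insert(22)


insert(8) -> [8]
extract_min()->8, []
insert(20) -> [20]
insert(37) -> [20, 37]
insert(22) -> [20, 37, 22]

Final heap: [20, 37, 22]


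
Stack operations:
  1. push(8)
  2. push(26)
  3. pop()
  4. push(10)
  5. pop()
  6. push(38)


push(8) -> [8]
push(26) -> [8, 26]
pop()->26, [8]
push(10) -> [8, 10]
pop()->10, [8]
push(38) -> [8, 38]

Final stack: [8, 38]


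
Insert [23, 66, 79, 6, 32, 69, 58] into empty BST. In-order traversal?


Insert 23: root
Insert 66: R from 23
Insert 79: R from 23 -> R from 66
Insert 6: L from 23
Insert 32: R from 23 -> L from 66
Insert 69: R from 23 -> R from 66 -> L from 79
Insert 58: R from 23 -> L from 66 -> R from 32

In-order: [6, 23, 32, 58, 66, 69, 79]


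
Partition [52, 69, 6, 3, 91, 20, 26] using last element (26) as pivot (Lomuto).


Pivot: 26
  6 <= 26: swap -> [6, 69, 52, 3, 91, 20, 26]
  3 <= 26: swap -> [6, 3, 52, 69, 91, 20, 26]
  20 <= 26: swap -> [6, 3, 20, 69, 91, 52, 26]
Place pivot at 3: [6, 3, 20, 26, 91, 52, 69]

Partitioned: [6, 3, 20, 26, 91, 52, 69]


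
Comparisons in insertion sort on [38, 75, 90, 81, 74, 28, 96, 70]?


Algorithm: insertion sort
Input: [38, 75, 90, 81, 74, 28, 96, 70]
Sorted: [28, 38, 70, 74, 75, 81, 90, 96]

20


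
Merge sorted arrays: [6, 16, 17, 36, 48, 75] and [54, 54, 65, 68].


Take 6 from A
Take 16 from A
Take 17 from A
Take 36 from A
Take 48 from A
Take 54 from B
Take 54 from B
Take 65 from B
Take 68 from B

Merged: [6, 16, 17, 36, 48, 54, 54, 65, 68, 75]


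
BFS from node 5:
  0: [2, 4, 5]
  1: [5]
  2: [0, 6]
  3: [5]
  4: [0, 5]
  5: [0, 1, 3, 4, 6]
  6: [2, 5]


Visit 5, enqueue [0, 1, 3, 4, 6]
Visit 0, enqueue [2]
Visit 1, enqueue []
Visit 3, enqueue []
Visit 4, enqueue []
Visit 6, enqueue []
Visit 2, enqueue []

BFS order: [5, 0, 1, 3, 4, 6, 2]


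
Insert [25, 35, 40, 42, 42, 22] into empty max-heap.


Insert 25: [25]
Insert 35: [35, 25]
Insert 40: [40, 25, 35]
Insert 42: [42, 40, 35, 25]
Insert 42: [42, 42, 35, 25, 40]
Insert 22: [42, 42, 35, 25, 40, 22]

Final heap: [42, 42, 35, 25, 40, 22]


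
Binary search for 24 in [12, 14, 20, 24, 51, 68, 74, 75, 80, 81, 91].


Step 1: lo=0, hi=10, mid=5, val=68
Step 2: lo=0, hi=4, mid=2, val=20
Step 3: lo=3, hi=4, mid=3, val=24

Found at index 3


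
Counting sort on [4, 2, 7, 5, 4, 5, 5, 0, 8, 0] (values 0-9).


Input: [4, 2, 7, 5, 4, 5, 5, 0, 8, 0]
Counts: [2, 0, 1, 0, 2, 3, 0, 1, 1, 0]

Sorted: [0, 0, 2, 4, 4, 5, 5, 5, 7, 8]


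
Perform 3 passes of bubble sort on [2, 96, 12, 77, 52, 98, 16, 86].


Initial: [2, 96, 12, 77, 52, 98, 16, 86]
Pass 1: [2, 12, 77, 52, 96, 16, 86, 98] (5 swaps)
Pass 2: [2, 12, 52, 77, 16, 86, 96, 98] (3 swaps)
Pass 3: [2, 12, 52, 16, 77, 86, 96, 98] (1 swaps)

After 3 passes: [2, 12, 52, 16, 77, 86, 96, 98]


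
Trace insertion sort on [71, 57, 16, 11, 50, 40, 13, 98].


Initial: [71, 57, 16, 11, 50, 40, 13, 98]
Insert 57: [57, 71, 16, 11, 50, 40, 13, 98]
Insert 16: [16, 57, 71, 11, 50, 40, 13, 98]
Insert 11: [11, 16, 57, 71, 50, 40, 13, 98]
Insert 50: [11, 16, 50, 57, 71, 40, 13, 98]
Insert 40: [11, 16, 40, 50, 57, 71, 13, 98]
Insert 13: [11, 13, 16, 40, 50, 57, 71, 98]
Insert 98: [11, 13, 16, 40, 50, 57, 71, 98]

Sorted: [11, 13, 16, 40, 50, 57, 71, 98]


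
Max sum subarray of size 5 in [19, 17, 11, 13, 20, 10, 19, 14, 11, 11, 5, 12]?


[0:5]: 80
[1:6]: 71
[2:7]: 73
[3:8]: 76
[4:9]: 74
[5:10]: 65
[6:11]: 60
[7:12]: 53

Max: 80 at [0:5]


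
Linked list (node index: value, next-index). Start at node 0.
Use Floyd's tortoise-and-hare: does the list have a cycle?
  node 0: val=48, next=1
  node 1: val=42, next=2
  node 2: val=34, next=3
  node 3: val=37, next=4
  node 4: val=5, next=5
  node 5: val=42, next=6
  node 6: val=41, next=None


Floyd's tortoise (slow, +1) and hare (fast, +2):
  init: slow=0, fast=0
  step 1: slow=1, fast=2
  step 2: slow=2, fast=4
  step 3: slow=3, fast=6
  step 4: fast -> None, no cycle

Cycle: no


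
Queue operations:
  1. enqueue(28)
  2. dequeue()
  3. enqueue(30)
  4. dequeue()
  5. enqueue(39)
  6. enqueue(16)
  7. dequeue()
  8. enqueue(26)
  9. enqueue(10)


enqueue(28) -> [28]
dequeue()->28, []
enqueue(30) -> [30]
dequeue()->30, []
enqueue(39) -> [39]
enqueue(16) -> [39, 16]
dequeue()->39, [16]
enqueue(26) -> [16, 26]
enqueue(10) -> [16, 26, 10]

Final queue: [16, 26, 10]


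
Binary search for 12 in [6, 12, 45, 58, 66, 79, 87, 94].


Step 1: lo=0, hi=7, mid=3, val=58
Step 2: lo=0, hi=2, mid=1, val=12

Found at index 1


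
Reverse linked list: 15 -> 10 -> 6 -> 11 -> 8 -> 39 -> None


Step 1: curr=15, set curr.next=prev(None) | reversed so far: 15
Step 2: curr=10, set curr.next=prev(15) | reversed so far: 10 -> 15
Step 3: curr=6, set curr.next=prev(10) | reversed so far: 6 -> 10 -> 15
Step 4: curr=11, set curr.next=prev(6) | reversed so far: 11 -> 6 -> 10 -> 15
Step 5: curr=8, set curr.next=prev(11) | reversed so far: 8 -> 11 -> 6 -> 10 -> 15
Step 6: curr=39, set curr.next=prev(8) | reversed so far: 39 -> 8 -> 11 -> 6 -> 10 -> 15

39 -> 8 -> 11 -> 6 -> 10 -> 15 -> None


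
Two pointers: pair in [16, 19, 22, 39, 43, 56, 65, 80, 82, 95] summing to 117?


lo=0(16)+hi=9(95)=111
lo=1(19)+hi=9(95)=114
lo=2(22)+hi=9(95)=117

Yes: 22+95=117


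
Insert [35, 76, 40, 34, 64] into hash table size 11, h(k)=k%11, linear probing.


Insert 35: h=2 -> slot 2
Insert 76: h=10 -> slot 10
Insert 40: h=7 -> slot 7
Insert 34: h=1 -> slot 1
Insert 64: h=9 -> slot 9

Table: [None, 34, 35, None, None, None, None, 40, None, 64, 76]


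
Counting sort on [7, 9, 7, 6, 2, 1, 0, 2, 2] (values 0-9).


Input: [7, 9, 7, 6, 2, 1, 0, 2, 2]
Counts: [1, 1, 3, 0, 0, 0, 1, 2, 0, 1]

Sorted: [0, 1, 2, 2, 2, 6, 7, 7, 9]


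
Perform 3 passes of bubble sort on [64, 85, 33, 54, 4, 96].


Initial: [64, 85, 33, 54, 4, 96]
Pass 1: [64, 33, 54, 4, 85, 96] (3 swaps)
Pass 2: [33, 54, 4, 64, 85, 96] (3 swaps)
Pass 3: [33, 4, 54, 64, 85, 96] (1 swaps)

After 3 passes: [33, 4, 54, 64, 85, 96]


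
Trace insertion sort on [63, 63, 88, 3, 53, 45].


Initial: [63, 63, 88, 3, 53, 45]
Insert 63: [63, 63, 88, 3, 53, 45]
Insert 88: [63, 63, 88, 3, 53, 45]
Insert 3: [3, 63, 63, 88, 53, 45]
Insert 53: [3, 53, 63, 63, 88, 45]
Insert 45: [3, 45, 53, 63, 63, 88]

Sorted: [3, 45, 53, 63, 63, 88]


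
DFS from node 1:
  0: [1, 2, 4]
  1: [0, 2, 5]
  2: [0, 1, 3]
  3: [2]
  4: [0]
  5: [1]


Visit 1, push [5, 2, 0]
Visit 0, push [4, 2]
Visit 2, push [3]
Visit 3, push []
Visit 4, push []
Visit 5, push []

DFS order: [1, 0, 2, 3, 4, 5]


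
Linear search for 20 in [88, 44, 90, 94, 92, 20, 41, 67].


i=0: 88!=20
i=1: 44!=20
i=2: 90!=20
i=3: 94!=20
i=4: 92!=20
i=5: 20==20 found!

Found at 5, 6 comps


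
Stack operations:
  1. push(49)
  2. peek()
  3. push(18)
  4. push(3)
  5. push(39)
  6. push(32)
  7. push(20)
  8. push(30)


push(49) -> [49]
peek()->49
push(18) -> [49, 18]
push(3) -> [49, 18, 3]
push(39) -> [49, 18, 3, 39]
push(32) -> [49, 18, 3, 39, 32]
push(20) -> [49, 18, 3, 39, 32, 20]
push(30) -> [49, 18, 3, 39, 32, 20, 30]

Final stack: [49, 18, 3, 39, 32, 20, 30]


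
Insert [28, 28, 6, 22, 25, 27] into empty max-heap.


Insert 28: [28]
Insert 28: [28, 28]
Insert 6: [28, 28, 6]
Insert 22: [28, 28, 6, 22]
Insert 25: [28, 28, 6, 22, 25]
Insert 27: [28, 28, 27, 22, 25, 6]

Final heap: [28, 28, 27, 22, 25, 6]


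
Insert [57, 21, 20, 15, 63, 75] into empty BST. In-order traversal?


Insert 57: root
Insert 21: L from 57
Insert 20: L from 57 -> L from 21
Insert 15: L from 57 -> L from 21 -> L from 20
Insert 63: R from 57
Insert 75: R from 57 -> R from 63

In-order: [15, 20, 21, 57, 63, 75]


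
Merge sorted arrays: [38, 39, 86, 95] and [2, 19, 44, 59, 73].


Take 2 from B
Take 19 from B
Take 38 from A
Take 39 from A
Take 44 from B
Take 59 from B
Take 73 from B

Merged: [2, 19, 38, 39, 44, 59, 73, 86, 95]


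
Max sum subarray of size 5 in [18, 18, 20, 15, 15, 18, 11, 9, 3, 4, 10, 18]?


[0:5]: 86
[1:6]: 86
[2:7]: 79
[3:8]: 68
[4:9]: 56
[5:10]: 45
[6:11]: 37
[7:12]: 44

Max: 86 at [0:5]


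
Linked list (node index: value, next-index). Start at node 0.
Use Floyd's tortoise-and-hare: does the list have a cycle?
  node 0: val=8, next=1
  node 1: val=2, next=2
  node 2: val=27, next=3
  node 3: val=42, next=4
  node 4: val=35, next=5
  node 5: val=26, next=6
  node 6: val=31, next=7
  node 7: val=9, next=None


Floyd's tortoise (slow, +1) and hare (fast, +2):
  init: slow=0, fast=0
  step 1: slow=1, fast=2
  step 2: slow=2, fast=4
  step 3: slow=3, fast=6
  step 4: fast 6->7->None, no cycle

Cycle: no


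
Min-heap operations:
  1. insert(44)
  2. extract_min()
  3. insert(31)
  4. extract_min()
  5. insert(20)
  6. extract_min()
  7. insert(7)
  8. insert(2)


insert(44) -> [44]
extract_min()->44, []
insert(31) -> [31]
extract_min()->31, []
insert(20) -> [20]
extract_min()->20, []
insert(7) -> [7]
insert(2) -> [2, 7]

Final heap: [2, 7]


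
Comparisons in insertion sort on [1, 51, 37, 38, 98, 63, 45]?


Algorithm: insertion sort
Input: [1, 51, 37, 38, 98, 63, 45]
Sorted: [1, 37, 38, 45, 51, 63, 98]

12


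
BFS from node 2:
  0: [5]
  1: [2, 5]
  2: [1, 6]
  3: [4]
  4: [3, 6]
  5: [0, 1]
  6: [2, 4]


Visit 2, enqueue [1, 6]
Visit 1, enqueue [5]
Visit 6, enqueue [4]
Visit 5, enqueue [0]
Visit 4, enqueue [3]
Visit 0, enqueue []
Visit 3, enqueue []

BFS order: [2, 1, 6, 5, 4, 0, 3]


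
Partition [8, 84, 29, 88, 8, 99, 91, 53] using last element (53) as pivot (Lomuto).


Pivot: 53
  8 <= 53: advance i (no swap)
  29 <= 53: swap -> [8, 29, 84, 88, 8, 99, 91, 53]
  8 <= 53: swap -> [8, 29, 8, 88, 84, 99, 91, 53]
Place pivot at 3: [8, 29, 8, 53, 84, 99, 91, 88]

Partitioned: [8, 29, 8, 53, 84, 99, 91, 88]


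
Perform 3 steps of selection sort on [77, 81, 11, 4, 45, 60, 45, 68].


Initial: [77, 81, 11, 4, 45, 60, 45, 68]
Step 1: min=4 at 3
  Swap: [4, 81, 11, 77, 45, 60, 45, 68]
Step 2: min=11 at 2
  Swap: [4, 11, 81, 77, 45, 60, 45, 68]
Step 3: min=45 at 4
  Swap: [4, 11, 45, 77, 81, 60, 45, 68]

After 3 steps: [4, 11, 45, 77, 81, 60, 45, 68]


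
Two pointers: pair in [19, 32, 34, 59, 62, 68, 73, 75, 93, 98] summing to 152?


lo=0(19)+hi=9(98)=117
lo=1(32)+hi=9(98)=130
lo=2(34)+hi=9(98)=132
lo=3(59)+hi=9(98)=157
lo=3(59)+hi=8(93)=152

Yes: 59+93=152


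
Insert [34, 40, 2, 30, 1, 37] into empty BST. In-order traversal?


Insert 34: root
Insert 40: R from 34
Insert 2: L from 34
Insert 30: L from 34 -> R from 2
Insert 1: L from 34 -> L from 2
Insert 37: R from 34 -> L from 40

In-order: [1, 2, 30, 34, 37, 40]


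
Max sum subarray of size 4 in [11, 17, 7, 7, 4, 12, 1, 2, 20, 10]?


[0:4]: 42
[1:5]: 35
[2:6]: 30
[3:7]: 24
[4:8]: 19
[5:9]: 35
[6:10]: 33

Max: 42 at [0:4]


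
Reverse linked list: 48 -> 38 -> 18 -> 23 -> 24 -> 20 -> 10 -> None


Step 1: curr=48, set curr.next=prev(None) | reversed so far: 48
Step 2: curr=38, set curr.next=prev(48) | reversed so far: 38 -> 48
Step 3: curr=18, set curr.next=prev(38) | reversed so far: 18 -> 38 -> 48
Step 4: curr=23, set curr.next=prev(18) | reversed so far: 23 -> 18 -> 38 -> 48
Step 5: curr=24, set curr.next=prev(23) | reversed so far: 24 -> 23 -> 18 -> 38 -> 48
Step 6: curr=20, set curr.next=prev(24) | reversed so far: 20 -> 24 -> 23 -> 18 -> 38 -> 48
Step 7: curr=10, set curr.next=prev(20) | reversed so far: 10 -> 20 -> 24 -> 23 -> 18 -> 38 -> 48

10 -> 20 -> 24 -> 23 -> 18 -> 38 -> 48 -> None


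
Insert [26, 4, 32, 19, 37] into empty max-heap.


Insert 26: [26]
Insert 4: [26, 4]
Insert 32: [32, 4, 26]
Insert 19: [32, 19, 26, 4]
Insert 37: [37, 32, 26, 4, 19]

Final heap: [37, 32, 26, 4, 19]


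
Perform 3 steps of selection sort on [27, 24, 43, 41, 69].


Initial: [27, 24, 43, 41, 69]
Step 1: min=24 at 1
  Swap: [24, 27, 43, 41, 69]
Step 2: min=27 at 1
  Swap: [24, 27, 43, 41, 69]
Step 3: min=41 at 3
  Swap: [24, 27, 41, 43, 69]

After 3 steps: [24, 27, 41, 43, 69]


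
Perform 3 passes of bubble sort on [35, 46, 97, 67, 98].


Initial: [35, 46, 97, 67, 98]
Pass 1: [35, 46, 67, 97, 98] (1 swaps)
Pass 2: [35, 46, 67, 97, 98] (0 swaps)
Pass 3: [35, 46, 67, 97, 98] (0 swaps)

After 3 passes: [35, 46, 67, 97, 98]


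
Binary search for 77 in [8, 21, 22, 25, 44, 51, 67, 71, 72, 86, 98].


Step 1: lo=0, hi=10, mid=5, val=51
Step 2: lo=6, hi=10, mid=8, val=72
Step 3: lo=9, hi=10, mid=9, val=86

Not found


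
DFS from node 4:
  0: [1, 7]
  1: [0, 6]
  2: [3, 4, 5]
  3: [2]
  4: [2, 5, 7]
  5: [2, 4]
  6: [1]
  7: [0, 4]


Visit 4, push [7, 5, 2]
Visit 2, push [5, 3]
Visit 3, push []
Visit 5, push []
Visit 7, push [0]
Visit 0, push [1]
Visit 1, push [6]
Visit 6, push []

DFS order: [4, 2, 3, 5, 7, 0, 1, 6]


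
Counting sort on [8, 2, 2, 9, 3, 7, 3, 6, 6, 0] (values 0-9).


Input: [8, 2, 2, 9, 3, 7, 3, 6, 6, 0]
Counts: [1, 0, 2, 2, 0, 0, 2, 1, 1, 1]

Sorted: [0, 2, 2, 3, 3, 6, 6, 7, 8, 9]


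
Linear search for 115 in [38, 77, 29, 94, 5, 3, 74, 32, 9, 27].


i=0: 38!=115
i=1: 77!=115
i=2: 29!=115
i=3: 94!=115
i=4: 5!=115
i=5: 3!=115
i=6: 74!=115
i=7: 32!=115
i=8: 9!=115
i=9: 27!=115

Not found, 10 comps


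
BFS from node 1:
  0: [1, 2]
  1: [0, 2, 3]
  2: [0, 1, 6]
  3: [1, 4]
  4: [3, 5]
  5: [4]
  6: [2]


Visit 1, enqueue [0, 2, 3]
Visit 0, enqueue []
Visit 2, enqueue [6]
Visit 3, enqueue [4]
Visit 6, enqueue []
Visit 4, enqueue [5]
Visit 5, enqueue []

BFS order: [1, 0, 2, 3, 6, 4, 5]


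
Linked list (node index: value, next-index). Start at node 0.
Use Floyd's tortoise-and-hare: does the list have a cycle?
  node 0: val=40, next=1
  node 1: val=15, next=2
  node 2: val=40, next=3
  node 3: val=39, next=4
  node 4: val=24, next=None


Floyd's tortoise (slow, +1) and hare (fast, +2):
  init: slow=0, fast=0
  step 1: slow=1, fast=2
  step 2: slow=2, fast=4
  step 3: fast -> None, no cycle

Cycle: no


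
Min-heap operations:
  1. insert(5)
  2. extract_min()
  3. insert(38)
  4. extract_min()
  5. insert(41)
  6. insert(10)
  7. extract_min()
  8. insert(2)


insert(5) -> [5]
extract_min()->5, []
insert(38) -> [38]
extract_min()->38, []
insert(41) -> [41]
insert(10) -> [10, 41]
extract_min()->10, [41]
insert(2) -> [2, 41]

Final heap: [2, 41]


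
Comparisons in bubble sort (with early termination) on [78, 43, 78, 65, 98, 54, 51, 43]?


Algorithm: bubble sort (with early termination)
Input: [78, 43, 78, 65, 98, 54, 51, 43]
Sorted: [43, 43, 51, 54, 65, 78, 78, 98]

28


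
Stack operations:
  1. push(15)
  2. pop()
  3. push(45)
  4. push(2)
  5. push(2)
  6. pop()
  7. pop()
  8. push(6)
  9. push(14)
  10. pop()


push(15) -> [15]
pop()->15, []
push(45) -> [45]
push(2) -> [45, 2]
push(2) -> [45, 2, 2]
pop()->2, [45, 2]
pop()->2, [45]
push(6) -> [45, 6]
push(14) -> [45, 6, 14]
pop()->14, [45, 6]

Final stack: [45, 6]


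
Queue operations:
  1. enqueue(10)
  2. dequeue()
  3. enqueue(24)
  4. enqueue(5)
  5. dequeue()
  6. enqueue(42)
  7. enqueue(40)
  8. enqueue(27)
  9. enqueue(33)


enqueue(10) -> [10]
dequeue()->10, []
enqueue(24) -> [24]
enqueue(5) -> [24, 5]
dequeue()->24, [5]
enqueue(42) -> [5, 42]
enqueue(40) -> [5, 42, 40]
enqueue(27) -> [5, 42, 40, 27]
enqueue(33) -> [5, 42, 40, 27, 33]

Final queue: [5, 42, 40, 27, 33]
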